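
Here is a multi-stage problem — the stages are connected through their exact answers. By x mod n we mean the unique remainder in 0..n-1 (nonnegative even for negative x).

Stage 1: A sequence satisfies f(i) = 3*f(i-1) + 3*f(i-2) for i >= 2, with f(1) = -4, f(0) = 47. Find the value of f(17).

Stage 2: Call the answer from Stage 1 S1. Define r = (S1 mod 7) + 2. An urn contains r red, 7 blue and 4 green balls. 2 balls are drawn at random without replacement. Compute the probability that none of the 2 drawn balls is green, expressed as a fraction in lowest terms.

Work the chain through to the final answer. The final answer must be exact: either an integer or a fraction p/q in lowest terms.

11/21

Stage 1: f(2) = 3*(-4) + 3*(47) = 129; iterating: f(2)=129, f(3)=375, f(4)=1512, f(5)=5661, f(6)=21519, f(7)=81540, f(8)=309177, f(9)=1172151, f(10)=4443984, f(11)=16848405, f(12)=63877167, f(13)=242176716, f(14)=918161649, f(15)=3481015095, f(16)=13197530232, f(17)=50035635981; answer 50035635981
Stage 2: S1 = 50035635981; r = 4; total draws C(15,2) = 105; favorable C(11,2) = 55; P = 11/21; answer 11/21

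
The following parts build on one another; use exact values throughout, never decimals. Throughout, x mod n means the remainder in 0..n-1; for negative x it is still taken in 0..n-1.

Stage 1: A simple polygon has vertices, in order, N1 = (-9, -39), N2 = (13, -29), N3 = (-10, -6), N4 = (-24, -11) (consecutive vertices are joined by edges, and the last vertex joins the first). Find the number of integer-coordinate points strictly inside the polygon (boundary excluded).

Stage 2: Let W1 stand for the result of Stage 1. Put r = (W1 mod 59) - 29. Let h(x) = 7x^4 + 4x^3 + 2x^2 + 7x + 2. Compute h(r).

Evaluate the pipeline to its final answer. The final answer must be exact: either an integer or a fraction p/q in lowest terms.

5050410

Stage 1: cross terms: (-9*-29 - 13*-39)=768, (13*-6 - -10*-29)=-368, (-10*-11 - -24*-6)=-34, (-24*-39 - -9*-11)=837; twice the area = |1203| = 1203; area = 1203/2; boundary points = 2 + 23 + 1 + 1 = 27; strictly interior points = area - boundary/2 + 1 = 589; answer 589
Stage 2: W1 = 589; r = 29; 7*(29)^4 + 4*(29)^3 + 2*(29)^2 + 7*(29)^1 + 2 = (4950967) + (97556) + (1682) + (203) + (2) = 5050410; answer 5050410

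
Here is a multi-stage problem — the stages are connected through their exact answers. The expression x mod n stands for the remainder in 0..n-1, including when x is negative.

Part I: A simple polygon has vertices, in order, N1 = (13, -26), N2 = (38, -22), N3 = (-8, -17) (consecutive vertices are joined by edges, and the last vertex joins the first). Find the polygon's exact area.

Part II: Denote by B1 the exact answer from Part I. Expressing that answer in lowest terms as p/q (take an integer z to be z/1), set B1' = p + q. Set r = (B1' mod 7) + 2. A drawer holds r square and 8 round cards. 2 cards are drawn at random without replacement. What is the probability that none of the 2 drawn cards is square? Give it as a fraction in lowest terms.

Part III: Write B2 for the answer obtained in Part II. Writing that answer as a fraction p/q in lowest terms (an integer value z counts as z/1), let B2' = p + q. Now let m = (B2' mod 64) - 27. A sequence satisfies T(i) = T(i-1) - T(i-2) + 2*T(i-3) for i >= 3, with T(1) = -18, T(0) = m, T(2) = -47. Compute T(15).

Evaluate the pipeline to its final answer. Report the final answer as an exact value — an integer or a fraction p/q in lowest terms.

23

Part I: cross terms: (13*-22 - 38*-26)=702, (38*-17 - -8*-22)=-822, (-8*-26 - 13*-17)=429; twice the area = |309| = 309; area = 309/2; answer 309/2
Part II: B1 = 309/2; threaded value p + q = 311; r = 5; total draws C(13,2) = 78; favorable C(8,2) = 28; P = 14/39; answer 14/39
Part III: B2 = 14/39; threaded value p + q = 53; m = 26; T(3) = 1*(-47) - 1*(-18) + 2*(26) = 23; iterating: T(3)=23, T(4)=34, T(5)=-83, T(6)=-71, T(7)=80, T(8)=-15, T(9)=-237, T(10)=-62, T(11)=145, T(12)=-267, T(13)=-536, T(14)=21, T(15)=23; answer 23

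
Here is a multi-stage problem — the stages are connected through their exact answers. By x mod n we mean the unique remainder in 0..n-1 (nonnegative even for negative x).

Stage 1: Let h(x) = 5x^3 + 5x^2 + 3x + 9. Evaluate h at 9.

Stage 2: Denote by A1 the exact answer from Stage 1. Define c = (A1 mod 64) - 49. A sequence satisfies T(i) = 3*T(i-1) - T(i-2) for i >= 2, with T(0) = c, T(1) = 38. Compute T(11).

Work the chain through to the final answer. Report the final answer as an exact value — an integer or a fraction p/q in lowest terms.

639193

Stage 1: 5*(9)^3 + 5*(9)^2 + 3*(9)^1 + 9 = (3645) + (405) + (27) + (9) = 4086; answer 4086
Stage 2: A1 = 4086; c = 5; T(2) = 3*(38) - 1*(5) = 109; iterating: T(2)=109, T(3)=289, T(4)=758, T(5)=1985, T(6)=5197, T(7)=13606, T(8)=35621, T(9)=93257, T(10)=244150, T(11)=639193; answer 639193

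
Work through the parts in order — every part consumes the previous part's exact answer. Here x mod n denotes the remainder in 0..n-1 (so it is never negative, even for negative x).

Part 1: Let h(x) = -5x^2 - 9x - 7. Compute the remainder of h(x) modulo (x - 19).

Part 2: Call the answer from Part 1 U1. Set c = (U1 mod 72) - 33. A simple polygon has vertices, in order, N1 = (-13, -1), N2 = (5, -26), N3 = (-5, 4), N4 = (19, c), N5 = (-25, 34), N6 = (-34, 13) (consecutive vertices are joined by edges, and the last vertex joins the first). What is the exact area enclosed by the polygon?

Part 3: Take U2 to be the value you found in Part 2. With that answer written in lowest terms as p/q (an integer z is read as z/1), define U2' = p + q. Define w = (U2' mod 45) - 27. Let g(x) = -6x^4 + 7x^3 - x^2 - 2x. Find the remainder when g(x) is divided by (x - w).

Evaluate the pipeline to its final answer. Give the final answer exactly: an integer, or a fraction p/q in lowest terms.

-112488

Part 1: remainder = value at the root: -5*(19)^2 - 9*(19)^1 - 7 = (-1805) + (-171) + (-7) = -1983; answer -1983
Part 2: U1 = -1983; c = 0; cross terms: (-13*-26 - 5*-1)=343, (5*4 - -5*-26)=-110, (-5*0 - 19*4)=-76, (19*34 - -25*0)=646, (-25*13 - -34*34)=831, (-34*-1 - -13*13)=203; twice the area = |1837| = 1837; area = 1837/2; answer 1837/2
Part 3: U2 = 1837/2; threaded value p + q = 1839; w = 12; remainder = value at the root: -6*(12)^4 + 7*(12)^3 - 1*(12)^2 - 2*(12)^1 = (-124416) + (12096) + (-144) + (-24) = -112488; answer -112488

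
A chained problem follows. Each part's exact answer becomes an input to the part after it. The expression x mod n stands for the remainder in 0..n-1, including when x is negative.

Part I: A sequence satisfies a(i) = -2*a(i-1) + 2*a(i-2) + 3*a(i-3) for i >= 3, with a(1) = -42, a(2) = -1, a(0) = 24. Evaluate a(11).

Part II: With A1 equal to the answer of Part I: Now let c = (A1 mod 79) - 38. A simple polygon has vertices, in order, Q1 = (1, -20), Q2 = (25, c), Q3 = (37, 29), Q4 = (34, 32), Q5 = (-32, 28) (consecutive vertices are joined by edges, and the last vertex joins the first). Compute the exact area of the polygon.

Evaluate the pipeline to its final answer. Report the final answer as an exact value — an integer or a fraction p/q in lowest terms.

3003/2

Part I: a(3) = -2*(-1) + 2*(-42) + 3*(24) = -10; iterating: a(3)=-10, a(4)=-108, a(5)=193, a(6)=-632, a(7)=1326, a(8)=-3337, a(9)=7430, a(10)=-17556, a(11)=39961; answer 39961
Part II: A1 = 39961; c = 28; cross terms: (1*28 - 25*-20)=528, (25*29 - 37*28)=-311, (37*32 - 34*29)=198, (34*28 - -32*32)=1976, (-32*-20 - 1*28)=612; twice the area = |3003| = 3003; area = 3003/2; answer 3003/2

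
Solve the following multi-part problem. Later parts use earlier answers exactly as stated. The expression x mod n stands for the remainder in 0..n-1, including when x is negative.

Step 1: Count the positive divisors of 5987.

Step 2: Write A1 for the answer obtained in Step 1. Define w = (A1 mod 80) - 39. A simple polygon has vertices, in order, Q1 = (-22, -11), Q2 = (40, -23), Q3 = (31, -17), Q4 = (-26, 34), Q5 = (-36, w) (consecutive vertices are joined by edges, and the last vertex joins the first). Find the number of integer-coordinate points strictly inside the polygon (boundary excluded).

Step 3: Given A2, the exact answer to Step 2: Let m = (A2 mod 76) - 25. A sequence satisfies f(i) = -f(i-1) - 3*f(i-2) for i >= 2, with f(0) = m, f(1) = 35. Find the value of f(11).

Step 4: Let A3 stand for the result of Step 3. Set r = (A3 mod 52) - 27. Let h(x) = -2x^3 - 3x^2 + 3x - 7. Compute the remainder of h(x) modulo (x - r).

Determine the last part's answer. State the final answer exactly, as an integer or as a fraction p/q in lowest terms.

Step 1: 5987 is prime, so its only divisors are 1 and 5987; count = 2; answer 2
Step 2: A1 = 2; w = -37; cross terms: (-22*-23 - 40*-11)=946, (40*-17 - 31*-23)=33, (31*34 - -26*-17)=612, (-26*-37 - -36*34)=2186, (-36*-11 - -22*-37)=-418; twice the area = |3359| = 3359; area = 3359/2; boundary points = 2 + 3 + 3 + 1 + 2 = 11; strictly interior points = area - boundary/2 + 1 = 1675; answer 1675
Step 3: A2 = 1675; m = -22; f(2) = -1*(35) - 3*(-22) = 31; iterating: f(2)=31, f(3)=-136, f(4)=43, f(5)=365, f(6)=-494, f(7)=-601, f(8)=2083, f(9)=-280, f(10)=-5969, f(11)=6809; answer 6809
Step 4: A3 = 6809; r = 22; remainder = value at the root: -2*(22)^3 - 3*(22)^2 + 3*(22)^1 - 7 = (-21296) + (-1452) + (66) + (-7) = -22689; answer -22689

-22689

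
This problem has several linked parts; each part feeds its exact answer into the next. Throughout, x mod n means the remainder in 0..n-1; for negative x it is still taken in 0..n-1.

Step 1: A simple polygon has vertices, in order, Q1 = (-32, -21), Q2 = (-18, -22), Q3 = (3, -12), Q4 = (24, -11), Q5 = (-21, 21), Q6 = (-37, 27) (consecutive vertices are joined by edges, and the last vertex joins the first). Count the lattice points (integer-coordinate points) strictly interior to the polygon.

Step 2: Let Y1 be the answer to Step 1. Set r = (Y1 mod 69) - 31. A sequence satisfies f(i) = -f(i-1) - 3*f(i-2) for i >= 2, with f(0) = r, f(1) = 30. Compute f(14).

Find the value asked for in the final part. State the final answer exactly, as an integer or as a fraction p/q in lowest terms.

52137

Step 1: cross terms: (-32*-22 - -18*-21)=326, (-18*-12 - 3*-22)=282, (3*-11 - 24*-12)=255, (24*21 - -21*-11)=273, (-21*27 - -37*21)=210, (-37*-21 - -32*27)=1641; twice the area = |2987| = 2987; area = 2987/2; boundary points = 1 + 1 + 1 + 1 + 2 + 1 = 7; strictly interior points = area - boundary/2 + 1 = 1491; answer 1491
Step 2: Y1 = 1491; r = 11; f(2) = -1*(30) - 3*(11) = -63; iterating: f(2)=-63, f(3)=-27, f(4)=216, f(5)=-135, f(6)=-513, f(7)=918, f(8)=621, f(9)=-3375, f(10)=1512, f(11)=8613, f(12)=-13149, f(13)=-12690, f(14)=52137; answer 52137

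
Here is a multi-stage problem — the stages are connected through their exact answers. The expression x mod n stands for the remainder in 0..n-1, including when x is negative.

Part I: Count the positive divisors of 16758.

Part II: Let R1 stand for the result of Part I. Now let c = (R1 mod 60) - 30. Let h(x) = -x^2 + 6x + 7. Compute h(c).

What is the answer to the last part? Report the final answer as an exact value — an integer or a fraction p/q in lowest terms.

Part I: 16758 = 2 * 3^2 * 7^2 * 19; number of divisors = (1+1) * (2+1) * (2+1) * (1+1) = 36; answer 36
Part II: R1 = 36; c = 6; -1*(6)^2 + 6*(6)^1 + 7 = (-36) + (36) + (7) = 7; answer 7

7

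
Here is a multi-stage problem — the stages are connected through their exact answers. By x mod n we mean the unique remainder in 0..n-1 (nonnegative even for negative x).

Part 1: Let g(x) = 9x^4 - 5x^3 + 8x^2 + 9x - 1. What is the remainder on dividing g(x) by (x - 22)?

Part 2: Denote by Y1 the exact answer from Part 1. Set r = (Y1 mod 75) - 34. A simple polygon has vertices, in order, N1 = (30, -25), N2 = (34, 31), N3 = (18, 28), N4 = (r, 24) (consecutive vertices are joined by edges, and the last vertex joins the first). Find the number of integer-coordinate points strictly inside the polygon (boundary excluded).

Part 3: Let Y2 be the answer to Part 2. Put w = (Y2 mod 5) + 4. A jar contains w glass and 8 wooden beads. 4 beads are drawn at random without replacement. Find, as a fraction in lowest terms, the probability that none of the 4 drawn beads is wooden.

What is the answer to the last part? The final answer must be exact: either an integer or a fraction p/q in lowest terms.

1/495

Part 1: remainder = value at the root: 9*(22)^4 - 5*(22)^3 + 8*(22)^2 + 9*(22)^1 - 1 = (2108304) + (-53240) + (3872) + (198) + (-1) = 2059133; answer 2059133
Part 2: Y1 = 2059133; r = -26; cross terms: (30*31 - 34*-25)=1780, (34*28 - 18*31)=394, (18*24 - -26*28)=1160, (-26*-25 - 30*24)=-70; twice the area = |3264| = 3264; area = 1632; boundary points = 4 + 1 + 4 + 7 = 16; strictly interior points = area - boundary/2 + 1 = 1625; answer 1625
Part 3: Y2 = 1625; w = 4; total draws C(12,4) = 495; favorable C(4,4) = 1; P = 1/495; answer 1/495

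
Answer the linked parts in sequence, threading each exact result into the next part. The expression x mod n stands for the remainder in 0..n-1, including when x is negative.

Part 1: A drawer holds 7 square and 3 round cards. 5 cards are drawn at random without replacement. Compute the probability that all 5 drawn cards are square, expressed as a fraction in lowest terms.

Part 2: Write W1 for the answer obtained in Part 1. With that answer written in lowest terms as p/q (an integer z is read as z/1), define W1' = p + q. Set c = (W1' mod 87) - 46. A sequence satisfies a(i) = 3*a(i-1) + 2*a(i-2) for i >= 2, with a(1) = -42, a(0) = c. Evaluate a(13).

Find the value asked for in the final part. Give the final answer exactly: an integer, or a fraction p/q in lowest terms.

Part 1: total draws C(10,5) = 252; favorable C(7,5) = 21; P = 1/12; answer 1/12
Part 2: W1 = 1/12; threaded value p + q = 13; c = -33; a(2) = 3*(-42) + 2*(-33) = -192; iterating: a(2)=-192, a(3)=-660, a(4)=-2364, a(5)=-8412, a(6)=-29964, a(7)=-106716, a(8)=-380076, a(9)=-1353660, a(10)=-4821132, a(11)=-17170716, a(12)=-61154412, a(13)=-217804668; answer -217804668

-217804668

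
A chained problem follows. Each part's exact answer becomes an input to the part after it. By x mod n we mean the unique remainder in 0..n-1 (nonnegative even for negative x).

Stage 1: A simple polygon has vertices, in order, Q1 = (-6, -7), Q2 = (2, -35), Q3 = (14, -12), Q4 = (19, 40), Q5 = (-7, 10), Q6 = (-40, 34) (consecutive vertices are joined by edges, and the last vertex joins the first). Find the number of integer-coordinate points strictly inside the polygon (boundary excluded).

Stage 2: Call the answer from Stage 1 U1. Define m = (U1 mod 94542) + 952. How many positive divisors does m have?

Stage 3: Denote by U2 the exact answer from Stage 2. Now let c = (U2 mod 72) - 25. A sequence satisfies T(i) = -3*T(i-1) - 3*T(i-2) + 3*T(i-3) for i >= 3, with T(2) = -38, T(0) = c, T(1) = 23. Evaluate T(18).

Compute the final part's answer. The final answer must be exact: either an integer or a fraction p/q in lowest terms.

526338

Stage 1: cross terms: (-6*-35 - 2*-7)=224, (2*-12 - 14*-35)=466, (14*40 - 19*-12)=788, (19*10 - -7*40)=470, (-7*34 - -40*10)=162, (-40*-7 - -6*34)=484; twice the area = |2594| = 2594; area = 1297; boundary points = 4 + 1 + 1 + 2 + 3 + 1 = 12; strictly interior points = area - boundary/2 + 1 = 1292; answer 1292
Stage 2: U1 = 1292; m = 2244; 2244 = 2^2 * 3 * 11 * 17; number of divisors = (2+1) * (1+1) * (1+1) * (1+1) = 24; answer 24
Stage 3: U2 = 24; c = -1; T(3) = -3*(-38) - 3*(23) + 3*(-1) = 42; iterating: T(3)=42, T(4)=57, T(5)=-411, T(6)=1188, T(7)=-2160, T(8)=1683, T(9)=4995, T(10)=-26514, T(11)=69606, T(12)=-114291, T(13)=54513, T(14)=388152, T(15)=-1670868, T(16)=4011687, T(17)=-5858001, T(18)=526338; answer 526338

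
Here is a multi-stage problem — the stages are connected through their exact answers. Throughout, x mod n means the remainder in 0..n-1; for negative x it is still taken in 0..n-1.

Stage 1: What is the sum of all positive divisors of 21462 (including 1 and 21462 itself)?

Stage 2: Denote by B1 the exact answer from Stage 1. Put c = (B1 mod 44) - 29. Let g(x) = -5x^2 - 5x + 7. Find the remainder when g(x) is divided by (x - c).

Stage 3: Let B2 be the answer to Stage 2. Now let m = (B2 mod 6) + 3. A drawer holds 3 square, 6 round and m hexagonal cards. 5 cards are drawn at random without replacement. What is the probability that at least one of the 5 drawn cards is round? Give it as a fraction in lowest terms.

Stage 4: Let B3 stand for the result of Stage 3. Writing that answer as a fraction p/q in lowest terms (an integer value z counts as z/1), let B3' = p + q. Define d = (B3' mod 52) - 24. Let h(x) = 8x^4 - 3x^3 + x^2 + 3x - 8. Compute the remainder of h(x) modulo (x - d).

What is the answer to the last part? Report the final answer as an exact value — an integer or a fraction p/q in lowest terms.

Stage 1: 21462 = 2 * 3 * 7^2 * 73; sigma = (1 + 2) * (1 + 3) * (1 + 7 + 49) * (1 + 73) = 3 * 4 * 57 * 74 = 50616; answer 50616
Stage 2: B1 = 50616; c = -13; remainder = value at the root: -5*(-13)^2 - 5*(-13)^1 + 7 = (-845) + (65) + (7) = -773; answer -773
Stage 3: B2 = -773; m = 4; total draws C(13,5) = 1287; complement C(7,5) = 21; favorable 1287 - 21 = 1266; P = 422/429; answer 422/429
Stage 4: B3 = 422/429; threaded value p + q = 851; d = -5; remainder = value at the root: 8*(-5)^4 - 3*(-5)^3 + 1*(-5)^2 + 3*(-5)^1 - 8 = (5000) + (375) + (25) + (-15) + (-8) = 5377; answer 5377

5377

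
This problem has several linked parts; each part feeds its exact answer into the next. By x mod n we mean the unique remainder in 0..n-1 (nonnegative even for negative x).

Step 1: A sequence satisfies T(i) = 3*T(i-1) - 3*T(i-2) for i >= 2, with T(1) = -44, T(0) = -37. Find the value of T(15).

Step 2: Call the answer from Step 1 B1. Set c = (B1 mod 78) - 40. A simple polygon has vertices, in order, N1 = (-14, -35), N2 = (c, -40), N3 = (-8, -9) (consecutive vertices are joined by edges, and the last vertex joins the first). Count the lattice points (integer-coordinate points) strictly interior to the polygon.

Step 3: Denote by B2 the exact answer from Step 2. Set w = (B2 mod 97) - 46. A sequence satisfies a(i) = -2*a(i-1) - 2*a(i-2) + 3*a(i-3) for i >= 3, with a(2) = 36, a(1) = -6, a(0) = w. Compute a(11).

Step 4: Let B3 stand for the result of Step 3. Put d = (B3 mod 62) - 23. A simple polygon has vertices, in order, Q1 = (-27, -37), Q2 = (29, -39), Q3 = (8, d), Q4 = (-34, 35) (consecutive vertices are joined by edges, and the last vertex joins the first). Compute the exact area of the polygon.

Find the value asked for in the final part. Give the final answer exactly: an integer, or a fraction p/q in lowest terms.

Step 1: T(2) = 3*(-44) - 3*(-37) = -21; iterating: T(2)=-21, T(3)=69, T(4)=270, T(5)=603, T(6)=999, T(7)=1188, T(8)=567, T(9)=-1863, T(10)=-7290, T(11)=-16281, T(12)=-26973, T(13)=-32076, T(14)=-15309, T(15)=50301; answer 50301
Step 2: B1 = 50301; c = 29; cross terms: (-14*-40 - 29*-35)=1575, (29*-9 - -8*-40)=-581, (-8*-35 - -14*-9)=154; twice the area = |1148| = 1148; area = 574; boundary points = 1 + 1 + 2 = 4; strictly interior points = area - boundary/2 + 1 = 573; answer 573
Step 3: B2 = 573; w = 42; a(3) = -2*(36) - 2*(-6) + 3*(42) = 66; iterating: a(3)=66, a(4)=-222, a(5)=420, a(6)=-198, a(7)=-1110, a(8)=3876, a(9)=-6126, a(10)=1170, a(11)=21540; answer 21540
Step 4: B3 = 21540; d = 3; cross terms: (-27*-39 - 29*-37)=2126, (29*3 - 8*-39)=399, (8*35 - -34*3)=382, (-34*-37 - -27*35)=2203; twice the area = |5110| = 5110; area = 2555; answer 2555

2555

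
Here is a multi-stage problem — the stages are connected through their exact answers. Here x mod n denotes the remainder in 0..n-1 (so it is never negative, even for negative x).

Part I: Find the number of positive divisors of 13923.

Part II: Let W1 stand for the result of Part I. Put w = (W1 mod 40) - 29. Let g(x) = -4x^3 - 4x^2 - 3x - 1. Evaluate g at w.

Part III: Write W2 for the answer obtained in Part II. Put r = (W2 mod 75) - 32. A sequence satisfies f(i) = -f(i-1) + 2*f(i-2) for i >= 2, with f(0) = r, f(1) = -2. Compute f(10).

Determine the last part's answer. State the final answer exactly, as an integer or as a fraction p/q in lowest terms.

3076

Part I: 13923 = 3^2 * 7 * 13 * 17; number of divisors = (2+1) * (1+1) * (1+1) * (1+1) = 24; answer 24
Part II: W1 = 24; w = -5; -4*(-5)^3 - 4*(-5)^2 - 3*(-5)^1 - 1 = (500) + (-100) + (15) + (-1) = 414; answer 414
Part III: W2 = 414; r = 7; f(2) = -1*(-2) + 2*(7) = 16; iterating: f(2)=16, f(3)=-20, f(4)=52, f(5)=-92, f(6)=196, f(7)=-380, f(8)=772, f(9)=-1532, f(10)=3076; answer 3076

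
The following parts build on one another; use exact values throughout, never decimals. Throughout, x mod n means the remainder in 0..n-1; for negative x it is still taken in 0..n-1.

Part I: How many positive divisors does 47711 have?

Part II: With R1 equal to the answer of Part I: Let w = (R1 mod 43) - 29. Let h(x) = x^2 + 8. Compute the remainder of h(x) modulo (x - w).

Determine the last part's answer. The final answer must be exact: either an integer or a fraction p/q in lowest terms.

737

Part I: 47711 is prime, so its only divisors are 1 and 47711; count = 2; answer 2
Part II: R1 = 2; w = -27; remainder = value at the root: 1*(-27)^2 + 8 = (729) + (8) = 737; answer 737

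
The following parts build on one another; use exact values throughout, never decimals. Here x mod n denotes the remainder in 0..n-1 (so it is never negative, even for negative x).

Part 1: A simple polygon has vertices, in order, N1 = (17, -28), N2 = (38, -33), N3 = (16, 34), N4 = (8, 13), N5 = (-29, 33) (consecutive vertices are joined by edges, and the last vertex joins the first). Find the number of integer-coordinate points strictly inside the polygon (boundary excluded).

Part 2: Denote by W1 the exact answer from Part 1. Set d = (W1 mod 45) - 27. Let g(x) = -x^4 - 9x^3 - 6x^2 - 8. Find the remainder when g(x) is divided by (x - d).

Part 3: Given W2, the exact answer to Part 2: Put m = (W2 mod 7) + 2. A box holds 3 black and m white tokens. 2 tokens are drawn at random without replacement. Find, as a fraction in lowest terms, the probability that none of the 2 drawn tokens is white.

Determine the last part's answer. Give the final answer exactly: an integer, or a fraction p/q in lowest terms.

3/55

Part 1: cross terms: (17*-33 - 38*-28)=503, (38*34 - 16*-33)=1820, (16*13 - 8*34)=-64, (8*33 - -29*13)=641, (-29*-28 - 17*33)=251; twice the area = |3151| = 3151; area = 3151/2; boundary points = 1 + 1 + 1 + 1 + 1 = 5; strictly interior points = area - boundary/2 + 1 = 1574; answer 1574
Part 2: W1 = 1574; d = 17; remainder = value at the root: -1*(17)^4 - 9*(17)^3 - 6*(17)^2 - 8 = (-83521) + (-44217) + (-1734) + (-8) = -129480; answer -129480
Part 3: W2 = -129480; m = 8; total draws C(11,2) = 55; favorable C(3,2) = 3; P = 3/55; answer 3/55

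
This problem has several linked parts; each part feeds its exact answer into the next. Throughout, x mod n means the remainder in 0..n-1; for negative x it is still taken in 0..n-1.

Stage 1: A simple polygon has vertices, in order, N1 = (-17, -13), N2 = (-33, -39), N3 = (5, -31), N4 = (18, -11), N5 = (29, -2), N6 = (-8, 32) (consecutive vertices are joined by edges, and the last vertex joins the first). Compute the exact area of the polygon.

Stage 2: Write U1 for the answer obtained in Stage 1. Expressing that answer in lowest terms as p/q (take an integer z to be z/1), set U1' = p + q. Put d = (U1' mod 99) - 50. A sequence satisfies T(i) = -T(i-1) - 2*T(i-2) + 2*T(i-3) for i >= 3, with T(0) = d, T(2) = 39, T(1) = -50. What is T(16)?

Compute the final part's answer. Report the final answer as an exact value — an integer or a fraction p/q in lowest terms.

-158585

Stage 1: cross terms: (-17*-39 - -33*-13)=234, (-33*-31 - 5*-39)=1218, (5*-11 - 18*-31)=503, (18*-2 - 29*-11)=283, (29*32 - -8*-2)=912, (-8*-13 - -17*32)=648; twice the area = |3798| = 3798; area = 1899; answer 1899
Stage 2: U1 = 1899; threaded value p + q = 1900; d = -31; T(3) = -1*(39) - 2*(-50) + 2*(-31) = -1; iterating: T(3)=-1, T(4)=-177, T(5)=257, T(6)=95, T(7)=-963, T(8)=1287, T(9)=829, T(10)=-5329, T(11)=6245, T(12)=6071, T(13)=-29219, T(14)=29567, T(15)=41013, T(16)=-158585; answer -158585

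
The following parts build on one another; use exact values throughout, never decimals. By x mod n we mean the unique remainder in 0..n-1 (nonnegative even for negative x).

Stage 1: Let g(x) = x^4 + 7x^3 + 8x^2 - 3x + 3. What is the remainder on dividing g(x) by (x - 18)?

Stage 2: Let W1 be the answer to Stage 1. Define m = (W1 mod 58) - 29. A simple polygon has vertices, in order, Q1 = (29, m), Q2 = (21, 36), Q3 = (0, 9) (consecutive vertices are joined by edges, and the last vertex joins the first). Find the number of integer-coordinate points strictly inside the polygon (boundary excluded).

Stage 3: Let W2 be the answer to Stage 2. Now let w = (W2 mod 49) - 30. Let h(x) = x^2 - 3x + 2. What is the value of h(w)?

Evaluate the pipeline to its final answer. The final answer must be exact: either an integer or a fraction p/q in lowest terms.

Stage 1: remainder = value at the root: 1*(18)^4 + 7*(18)^3 + 8*(18)^2 - 3*(18)^1 + 3 = (104976) + (40824) + (2592) + (-54) + (3) = 148341; answer 148341
Stage 2: W1 = 148341; m = 6; cross terms: (29*36 - 21*6)=918, (21*9 - 0*36)=189, (0*6 - 29*9)=-261; twice the area = |846| = 846; area = 423; boundary points = 2 + 3 + 1 = 6; strictly interior points = area - boundary/2 + 1 = 421; answer 421
Stage 3: W2 = 421; w = -1; 1*(-1)^2 - 3*(-1)^1 + 2 = (1) + (3) + (2) = 6; answer 6

6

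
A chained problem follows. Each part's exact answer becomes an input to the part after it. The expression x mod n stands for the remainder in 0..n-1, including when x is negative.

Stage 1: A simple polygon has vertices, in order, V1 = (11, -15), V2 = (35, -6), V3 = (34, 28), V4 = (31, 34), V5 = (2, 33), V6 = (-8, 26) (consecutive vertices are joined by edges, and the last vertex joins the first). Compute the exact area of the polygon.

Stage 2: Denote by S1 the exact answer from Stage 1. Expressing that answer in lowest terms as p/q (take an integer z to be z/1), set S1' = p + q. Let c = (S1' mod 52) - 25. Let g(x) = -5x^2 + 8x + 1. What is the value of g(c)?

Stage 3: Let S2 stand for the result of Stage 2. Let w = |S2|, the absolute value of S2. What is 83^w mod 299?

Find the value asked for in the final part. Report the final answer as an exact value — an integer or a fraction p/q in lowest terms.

Stage 1: cross terms: (11*-6 - 35*-15)=459, (35*28 - 34*-6)=1184, (34*34 - 31*28)=288, (31*33 - 2*34)=955, (2*26 - -8*33)=316, (-8*-15 - 11*26)=-166; twice the area = |3036| = 3036; area = 1518; answer 1518
Stage 2: S1 = 1518; threaded value p + q = 1519; c = -14; -5*(-14)^2 + 8*(-14)^1 + 1 = (-980) + (-112) + (1) = -1091; answer -1091
Stage 3: S2 = -1091; w = 1091; squarings mod 299: 83^1=83, 83^2=12, 83^4=144, 83^8=105, 83^16=261, 83^32=248, 83^64=209, 83^128=27, 83^256=131, 83^512=118, 83^1024=170; 83^1091 = 83^1 * 83^2 * 83^64 * 83^1024 = 34 (mod 299); answer 34

34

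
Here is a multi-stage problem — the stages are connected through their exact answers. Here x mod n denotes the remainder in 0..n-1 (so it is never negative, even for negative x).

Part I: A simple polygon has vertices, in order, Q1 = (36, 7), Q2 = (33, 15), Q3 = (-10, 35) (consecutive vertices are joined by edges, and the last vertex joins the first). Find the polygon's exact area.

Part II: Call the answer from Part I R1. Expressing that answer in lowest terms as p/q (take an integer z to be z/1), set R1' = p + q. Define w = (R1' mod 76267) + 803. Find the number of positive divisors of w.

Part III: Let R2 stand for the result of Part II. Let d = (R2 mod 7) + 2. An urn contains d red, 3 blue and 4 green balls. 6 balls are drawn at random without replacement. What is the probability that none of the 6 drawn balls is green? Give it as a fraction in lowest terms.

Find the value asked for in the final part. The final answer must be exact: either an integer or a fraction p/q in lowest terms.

1/210

Part I: cross terms: (36*15 - 33*7)=309, (33*35 - -10*15)=1305, (-10*7 - 36*35)=-1330; twice the area = |284| = 284; area = 142; answer 142
Part II: R1 = 142; threaded value p + q = 143; w = 946; 946 = 2 * 11 * 43; number of divisors = (1+1) * (1+1) * (1+1) = 8; answer 8
Part III: R2 = 8; d = 3; total draws C(10,6) = 210; favorable C(6,6) = 1; P = 1/210; answer 1/210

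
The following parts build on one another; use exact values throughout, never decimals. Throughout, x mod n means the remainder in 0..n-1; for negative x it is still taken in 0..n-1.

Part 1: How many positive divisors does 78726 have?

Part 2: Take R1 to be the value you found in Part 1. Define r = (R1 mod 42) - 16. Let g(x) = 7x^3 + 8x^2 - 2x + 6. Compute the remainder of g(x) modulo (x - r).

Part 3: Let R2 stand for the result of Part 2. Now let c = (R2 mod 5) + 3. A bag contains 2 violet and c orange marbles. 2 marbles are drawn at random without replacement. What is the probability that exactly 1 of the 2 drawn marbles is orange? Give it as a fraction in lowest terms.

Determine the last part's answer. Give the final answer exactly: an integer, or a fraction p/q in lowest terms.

Part 1: 78726 = 2 * 3 * 13121; number of divisors = (1+1) * (1+1) * (1+1) = 8; answer 8
Part 2: R1 = 8; r = -8; remainder = value at the root: 7*(-8)^3 + 8*(-8)^2 - 2*(-8)^1 + 6 = (-3584) + (512) + (16) + (6) = -3050; answer -3050
Part 3: R2 = -3050; c = 3; total draws C(5,2) = 10; favorable C(3,1)*C(2,1) = 6; P = 3/5; answer 3/5

3/5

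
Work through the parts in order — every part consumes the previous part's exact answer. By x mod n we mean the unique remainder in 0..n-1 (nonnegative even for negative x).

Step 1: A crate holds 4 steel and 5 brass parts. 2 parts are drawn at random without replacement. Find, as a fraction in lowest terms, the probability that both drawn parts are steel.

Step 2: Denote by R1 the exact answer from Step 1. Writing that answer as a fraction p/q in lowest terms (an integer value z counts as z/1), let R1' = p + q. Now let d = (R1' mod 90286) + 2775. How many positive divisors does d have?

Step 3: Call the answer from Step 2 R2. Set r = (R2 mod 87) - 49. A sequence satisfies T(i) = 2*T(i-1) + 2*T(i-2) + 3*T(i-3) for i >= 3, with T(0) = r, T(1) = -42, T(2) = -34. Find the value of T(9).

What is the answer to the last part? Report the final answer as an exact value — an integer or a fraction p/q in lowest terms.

-177179

Step 1: total draws C(9,2) = 36; favorable C(4,2) = 6; P = 1/6; answer 1/6
Step 2: R1 = 1/6; threaded value p + q = 7; d = 2782; 2782 = 2 * 13 * 107; number of divisors = (1+1) * (1+1) * (1+1) = 8; answer 8
Step 3: R2 = 8; r = -41; T(3) = 2*(-34) + 2*(-42) + 3*(-41) = -275; iterating: T(3)=-275, T(4)=-744, T(5)=-2140, T(6)=-6593, T(7)=-19698, T(8)=-59002, T(9)=-177179; answer -177179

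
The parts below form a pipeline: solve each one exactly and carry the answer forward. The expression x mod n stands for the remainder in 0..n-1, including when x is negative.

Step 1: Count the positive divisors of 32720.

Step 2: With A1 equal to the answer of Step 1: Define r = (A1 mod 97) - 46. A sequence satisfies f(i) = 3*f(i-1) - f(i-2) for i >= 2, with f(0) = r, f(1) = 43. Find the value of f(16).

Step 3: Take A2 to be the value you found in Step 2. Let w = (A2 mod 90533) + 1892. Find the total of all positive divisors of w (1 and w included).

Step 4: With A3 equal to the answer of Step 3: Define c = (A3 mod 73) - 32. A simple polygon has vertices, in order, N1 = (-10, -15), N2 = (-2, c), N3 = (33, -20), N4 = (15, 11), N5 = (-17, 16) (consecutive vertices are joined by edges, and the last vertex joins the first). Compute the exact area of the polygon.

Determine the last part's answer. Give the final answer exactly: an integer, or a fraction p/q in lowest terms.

1424

Step 1: 32720 = 2^4 * 5 * 409; number of divisors = (4+1) * (1+1) * (1+1) = 20; answer 20
Step 2: A1 = 20; r = -26; f(2) = 3*(43) - 1*(-26) = 155; iterating: f(2)=155, f(3)=422, f(4)=1111, f(5)=2911, f(6)=7622, f(7)=19955, f(8)=52243, f(9)=136774, f(10)=358079, f(11)=937463, f(12)=2454310, f(13)=6425467, f(14)=16822091, f(15)=44040806, f(16)=115300327; answer 115300327
Step 3: A2 = 115300327; w = 53710; 53710 = 2 * 5 * 41 * 131; sigma = (1 + 2) * (1 + 5) * (1 + 41) * (1 + 131) = 3 * 6 * 42 * 132 = 99792; answer 99792
Step 4: A3 = 99792; c = -31; cross terms: (-10*-31 - -2*-15)=280, (-2*-20 - 33*-31)=1063, (33*11 - 15*-20)=663, (15*16 - -17*11)=427, (-17*-15 - -10*16)=415; twice the area = |2848| = 2848; area = 1424; answer 1424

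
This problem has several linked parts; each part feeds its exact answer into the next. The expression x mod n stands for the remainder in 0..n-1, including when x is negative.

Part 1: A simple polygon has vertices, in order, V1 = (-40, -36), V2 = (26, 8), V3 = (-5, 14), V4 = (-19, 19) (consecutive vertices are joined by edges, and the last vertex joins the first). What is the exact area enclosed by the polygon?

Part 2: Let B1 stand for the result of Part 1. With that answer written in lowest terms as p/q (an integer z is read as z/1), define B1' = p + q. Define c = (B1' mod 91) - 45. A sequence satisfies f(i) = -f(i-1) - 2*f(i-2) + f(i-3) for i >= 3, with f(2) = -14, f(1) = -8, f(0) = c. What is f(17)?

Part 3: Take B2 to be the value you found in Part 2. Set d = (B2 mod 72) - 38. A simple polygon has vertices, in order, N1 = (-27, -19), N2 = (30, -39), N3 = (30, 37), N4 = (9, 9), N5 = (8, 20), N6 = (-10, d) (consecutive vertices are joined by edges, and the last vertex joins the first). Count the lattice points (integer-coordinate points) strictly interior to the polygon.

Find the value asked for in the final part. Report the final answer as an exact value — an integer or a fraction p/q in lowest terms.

2616

Part 1: cross terms: (-40*8 - 26*-36)=616, (26*14 - -5*8)=404, (-5*19 - -19*14)=171, (-19*-36 - -40*19)=1444; twice the area = |2635| = 2635; area = 2635/2; answer 2635/2
Part 2: B1 = 2635/2; threaded value p + q = 2637; c = 44; f(3) = -1*(-14) - 2*(-8) + 1*(44) = 74; iterating: f(3)=74, f(4)=-54, f(5)=-108, f(6)=290, f(7)=-128, f(8)=-560, f(9)=1106, f(10)=-114, f(11)=-2658, f(12)=3992, f(13)=1210, f(14)=-11852, f(15)=13424, f(16)=11490, f(17)=-50190; answer -50190
Part 3: B2 = -50190; d = 28; cross terms: (-27*-39 - 30*-19)=1623, (30*37 - 30*-39)=2280, (30*9 - 9*37)=-63, (9*20 - 8*9)=108, (8*28 - -10*20)=424, (-10*-19 - -27*28)=946; twice the area = |5318| = 5318; area = 2659; boundary points = 1 + 76 + 7 + 1 + 2 + 1 = 88; strictly interior points = area - boundary/2 + 1 = 2616; answer 2616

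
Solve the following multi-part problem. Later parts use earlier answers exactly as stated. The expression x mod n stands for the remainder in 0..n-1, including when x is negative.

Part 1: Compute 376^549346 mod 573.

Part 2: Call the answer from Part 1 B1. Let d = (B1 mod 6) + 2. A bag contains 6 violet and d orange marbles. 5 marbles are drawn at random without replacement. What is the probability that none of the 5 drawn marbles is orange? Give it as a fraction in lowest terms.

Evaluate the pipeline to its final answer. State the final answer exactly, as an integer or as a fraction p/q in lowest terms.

Part 1: squarings mod 573: 376^1=376, 376^2=418, 376^4=532, 376^8=535, 376^16=298, 376^32=562, 376^64=121, 376^128=316, 376^256=154, 376^512=223, 376^1024=451, 376^2048=559, 376^4096=196, 376^8192=25, 376^16384=52, 376^32768=412, 376^65536=136, 376^131072=160, 376^262144=388, 376^524288=418; 376^549346 = 376^2 * 376^32 * 376^64 * 376^128 * 376^256 * 376^8192 * 376^16384 * 376^524288 = 223 (mod 573); answer 223
Part 2: B1 = 223; d = 3; total draws C(9,5) = 126; favorable C(6,5) = 6; P = 1/21; answer 1/21

1/21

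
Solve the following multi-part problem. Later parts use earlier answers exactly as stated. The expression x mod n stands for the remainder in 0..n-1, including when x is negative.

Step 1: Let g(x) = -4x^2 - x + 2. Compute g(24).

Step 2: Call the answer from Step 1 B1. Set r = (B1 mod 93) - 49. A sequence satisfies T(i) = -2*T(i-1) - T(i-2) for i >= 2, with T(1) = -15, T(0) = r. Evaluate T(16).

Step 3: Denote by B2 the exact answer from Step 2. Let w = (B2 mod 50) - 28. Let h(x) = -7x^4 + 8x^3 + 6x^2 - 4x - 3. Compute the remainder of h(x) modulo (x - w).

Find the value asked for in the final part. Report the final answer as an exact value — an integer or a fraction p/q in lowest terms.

Step 1: -4*(24)^2 - 1*(24)^1 + 2 = (-2304) + (-24) + (2) = -2326; answer -2326
Step 2: B1 = -2326; r = 43; T(2) = -2*(-15) - 1*(43) = -13; iterating: T(2)=-13, T(3)=41, T(4)=-69, T(5)=97, T(6)=-125, T(7)=153, T(8)=-181, T(9)=209, T(10)=-237, T(11)=265, T(12)=-293, T(13)=321, T(14)=-349, T(15)=377, T(16)=-405; answer -405
Step 3: B2 = -405; w = 17; remainder = value at the root: -7*(17)^4 + 8*(17)^3 + 6*(17)^2 - 4*(17)^1 - 3 = (-584647) + (39304) + (1734) + (-68) + (-3) = -543680; answer -543680

-543680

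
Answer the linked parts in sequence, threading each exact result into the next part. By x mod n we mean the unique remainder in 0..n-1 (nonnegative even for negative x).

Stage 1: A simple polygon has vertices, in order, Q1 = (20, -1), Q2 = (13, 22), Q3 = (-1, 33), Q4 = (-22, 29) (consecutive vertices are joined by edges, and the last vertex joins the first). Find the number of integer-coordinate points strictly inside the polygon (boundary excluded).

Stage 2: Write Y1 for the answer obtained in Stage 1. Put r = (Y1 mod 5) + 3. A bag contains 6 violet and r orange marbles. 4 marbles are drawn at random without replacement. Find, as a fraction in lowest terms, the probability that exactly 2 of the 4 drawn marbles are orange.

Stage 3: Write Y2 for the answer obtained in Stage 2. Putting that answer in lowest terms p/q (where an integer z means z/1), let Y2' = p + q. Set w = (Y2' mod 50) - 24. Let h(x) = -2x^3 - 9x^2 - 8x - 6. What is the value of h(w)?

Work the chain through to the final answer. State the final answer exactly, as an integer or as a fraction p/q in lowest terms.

Stage 1: cross terms: (20*22 - 13*-1)=453, (13*33 - -1*22)=451, (-1*29 - -22*33)=697, (-22*-1 - 20*29)=-558; twice the area = |1043| = 1043; area = 1043/2; boundary points = 1 + 1 + 1 + 6 = 9; strictly interior points = area - boundary/2 + 1 = 518; answer 518
Stage 2: Y1 = 518; r = 6; total draws C(12,4) = 495; favorable C(6,2)*C(6,2) = 225; P = 5/11; answer 5/11
Stage 3: Y2 = 5/11; threaded value p + q = 16; w = -8; -2*(-8)^3 - 9*(-8)^2 - 8*(-8)^1 - 6 = (1024) + (-576) + (64) + (-6) = 506; answer 506

506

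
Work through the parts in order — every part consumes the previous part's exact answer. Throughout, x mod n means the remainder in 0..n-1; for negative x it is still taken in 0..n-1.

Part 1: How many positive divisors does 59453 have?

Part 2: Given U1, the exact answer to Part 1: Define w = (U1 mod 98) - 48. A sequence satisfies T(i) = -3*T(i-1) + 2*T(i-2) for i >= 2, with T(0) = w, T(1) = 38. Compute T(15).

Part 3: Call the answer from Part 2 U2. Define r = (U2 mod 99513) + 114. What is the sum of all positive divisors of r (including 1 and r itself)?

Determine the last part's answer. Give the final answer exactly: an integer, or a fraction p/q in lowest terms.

120456

Part 1: 59453 is prime, so its only divisors are 1 and 59453; count = 2; answer 2
Part 2: U1 = 2; w = -46; T(2) = -3*(38) + 2*(-46) = -206; iterating: T(2)=-206, T(3)=694, T(4)=-2494, T(5)=8870, T(6)=-31598, T(7)=112534, T(8)=-400798, T(9)=1427462, T(10)=-5083982, T(11)=18106870, T(12)=-64488574, T(13)=229679462, T(14)=-818015534, T(15)=2913405526; answer 2913405526
Part 3: U2 = 2913405526; r = 63052; 63052 = 2^2 * 11 * 1433; sigma = (1 + 2 + 4) * (1 + 11) * (1 + 1433) = 7 * 12 * 1434 = 120456; answer 120456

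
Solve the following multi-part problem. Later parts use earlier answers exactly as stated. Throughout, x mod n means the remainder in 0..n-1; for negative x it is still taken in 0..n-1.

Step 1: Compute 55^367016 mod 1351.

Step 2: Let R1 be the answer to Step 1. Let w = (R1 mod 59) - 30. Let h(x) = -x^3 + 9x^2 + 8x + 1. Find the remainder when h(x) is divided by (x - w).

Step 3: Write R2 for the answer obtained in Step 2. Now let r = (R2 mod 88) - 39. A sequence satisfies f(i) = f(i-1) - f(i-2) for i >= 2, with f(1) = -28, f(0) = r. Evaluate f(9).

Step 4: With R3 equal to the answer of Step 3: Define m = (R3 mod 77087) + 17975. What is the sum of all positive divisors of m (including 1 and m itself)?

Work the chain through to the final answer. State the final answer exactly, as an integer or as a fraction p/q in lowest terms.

Step 1: squarings mod 1351: 55^1=55, 55^2=323, 55^4=302, 55^8=687, 55^16=470, 55^32=687, 55^64=470, 55^128=687, 55^256=470, 55^512=687, 55^1024=470, 55^2048=687, 55^4096=470, 55^8192=687, 55^16384=470, 55^32768=687, 55^65536=470, 55^131072=687, 55^262144=470; 55^367016 = 55^8 * 55^32 * 55^128 * 55^256 * 55^2048 * 55^4096 * 55^32768 * 55^65536 * 55^262144 = 687 (mod 1351); answer 687
Step 2: R1 = 687; w = 8; remainder = value at the root: -1*(8)^3 + 9*(8)^2 + 8*(8)^1 + 1 = (-512) + (576) + (64) + (1) = 129; answer 129
Step 3: R2 = 129; r = 2; f(2) = 1*(-28) - 1*(2) = -30; iterating: f(2)=-30, f(3)=-2, f(4)=28, f(5)=30, f(6)=2, f(7)=-28, f(8)=-30, f(9)=-2; answer -2
Step 4: R3 = -2; m = 95060; 95060 = 2^2 * 5 * 7^2 * 97; sigma = (1 + 2 + 4) * (1 + 5) * (1 + 7 + 49) * (1 + 97) = 7 * 6 * 57 * 98 = 234612; answer 234612

234612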